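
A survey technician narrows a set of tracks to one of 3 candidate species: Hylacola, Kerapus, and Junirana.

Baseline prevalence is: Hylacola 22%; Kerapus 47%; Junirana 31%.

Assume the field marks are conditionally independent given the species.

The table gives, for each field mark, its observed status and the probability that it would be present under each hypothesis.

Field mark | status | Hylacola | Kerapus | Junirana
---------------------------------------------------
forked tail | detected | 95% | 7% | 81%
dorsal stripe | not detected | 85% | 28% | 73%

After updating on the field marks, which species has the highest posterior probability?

By Bayes' rule with conditional independence, the unnormalized weight for each hypothesis is prior × ∏ likelihoods (using 1 − P(present | H) for each absent field mark):
  Hylacola: 0.22 × 0.95 × (1 − 0.85) = 0.03135
  Kerapus: 0.47 × 0.07 × (1 − 0.28) = 0.023688
  Junirana: 0.31 × 0.81 × (1 − 0.73) = 0.067797
Normalizing constant Z = 0.03135 + 0.023688 + 0.067797 = 0.12283.
P(Hylacola | evidence) ≈ 0.03135 / 0.12283 ≈ 0.255
P(Kerapus | evidence) ≈ 0.023688 / 0.12283 ≈ 0.193
P(Junirana | evidence) ≈ 0.067797 / 0.12283 ≈ 0.552
The largest is 0.552, so Junirana is most probable.

Junirana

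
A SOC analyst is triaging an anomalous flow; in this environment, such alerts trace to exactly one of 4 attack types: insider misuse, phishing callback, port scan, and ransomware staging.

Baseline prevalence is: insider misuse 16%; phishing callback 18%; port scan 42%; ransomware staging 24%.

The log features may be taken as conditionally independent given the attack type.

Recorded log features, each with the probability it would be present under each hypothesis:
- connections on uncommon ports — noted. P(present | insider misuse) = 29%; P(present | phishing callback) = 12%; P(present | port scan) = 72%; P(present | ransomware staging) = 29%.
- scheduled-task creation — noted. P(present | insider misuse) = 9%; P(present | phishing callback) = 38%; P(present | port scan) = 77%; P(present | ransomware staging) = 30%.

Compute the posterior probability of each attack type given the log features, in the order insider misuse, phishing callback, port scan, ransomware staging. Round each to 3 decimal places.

By Bayes' rule with conditional independence, the unnormalized weight for each hypothesis is prior × ∏ likelihoods:
  insider misuse: 0.16 × 0.29 × 0.09 = 0.004176
  phishing callback: 0.18 × 0.12 × 0.38 = 0.008208
  port scan: 0.42 × 0.72 × 0.77 = 0.23285
  ransomware staging: 0.24 × 0.29 × 0.30 = 0.02088
Marginal likelihood of the evidence = 0.26611.
P(insider misuse | evidence) = 0.004176 / 0.26611 ≈ 0.016
P(phishing callback | evidence) = 0.008208 / 0.26611 ≈ 0.031
P(port scan | evidence) = 0.23285 / 0.26611 ≈ 0.875
P(ransomware staging | evidence) = 0.02088 / 0.26611 ≈ 0.078

0.016, 0.031, 0.875, 0.078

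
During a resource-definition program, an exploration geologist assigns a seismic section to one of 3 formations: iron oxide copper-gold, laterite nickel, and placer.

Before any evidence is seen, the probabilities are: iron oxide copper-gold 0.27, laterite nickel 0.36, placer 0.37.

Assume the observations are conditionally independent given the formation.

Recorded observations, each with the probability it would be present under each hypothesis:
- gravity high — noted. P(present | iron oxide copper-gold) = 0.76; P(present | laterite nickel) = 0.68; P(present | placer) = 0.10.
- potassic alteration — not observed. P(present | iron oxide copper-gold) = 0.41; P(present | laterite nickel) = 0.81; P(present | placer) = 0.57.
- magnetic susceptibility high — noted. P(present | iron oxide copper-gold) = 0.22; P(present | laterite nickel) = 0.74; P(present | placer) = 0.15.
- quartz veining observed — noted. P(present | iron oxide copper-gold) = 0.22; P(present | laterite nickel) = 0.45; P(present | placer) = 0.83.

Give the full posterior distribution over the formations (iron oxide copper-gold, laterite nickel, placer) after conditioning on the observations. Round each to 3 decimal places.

0.251, 0.664, 0.085

For each hypothesis, the unnormalized posterior weight is prior × product of the observation likelihoods (using 1 − P(present | H) for each absent observation):
  iron oxide copper-gold: 0.27 × 0.76 × (1 − 0.41) × 0.22 × 0.22 = 0.0058597
  laterite nickel: 0.36 × 0.68 × (1 − 0.81) × 0.74 × 0.45 = 0.015488
  placer: 0.37 × 0.10 × (1 − 0.57) × 0.15 × 0.83 = 0.0019808
The unnormalized weights sum to 0.023329.
P(iron oxide copper-gold | evidence) = 0.0058597 / 0.023329 ≈ 0.251
P(laterite nickel | evidence) = 0.015488 / 0.023329 ≈ 0.664
P(placer | evidence) = 0.0019808 / 0.023329 ≈ 0.085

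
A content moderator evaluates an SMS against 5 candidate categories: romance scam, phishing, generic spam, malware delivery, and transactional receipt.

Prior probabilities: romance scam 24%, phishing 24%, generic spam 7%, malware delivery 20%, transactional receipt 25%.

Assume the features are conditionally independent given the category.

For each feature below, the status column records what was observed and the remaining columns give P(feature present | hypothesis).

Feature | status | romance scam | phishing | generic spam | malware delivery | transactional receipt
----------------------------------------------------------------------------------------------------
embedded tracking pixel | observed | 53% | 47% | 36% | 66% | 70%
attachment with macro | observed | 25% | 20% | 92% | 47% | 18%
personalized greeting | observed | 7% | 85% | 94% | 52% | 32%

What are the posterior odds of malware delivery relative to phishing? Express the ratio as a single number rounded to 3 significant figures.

1.68

Posterior odds equal prior odds times the likelihood ratio; only the two competing hypotheses matter.
  malware delivery: 0.20 × 0.66 × 0.47 × 0.52 = 0.032261
  phishing: 0.24 × 0.47 × 0.20 × 0.85 = 0.019176
Posterior odds = 0.032261 / 0.019176 ≈ 1.68.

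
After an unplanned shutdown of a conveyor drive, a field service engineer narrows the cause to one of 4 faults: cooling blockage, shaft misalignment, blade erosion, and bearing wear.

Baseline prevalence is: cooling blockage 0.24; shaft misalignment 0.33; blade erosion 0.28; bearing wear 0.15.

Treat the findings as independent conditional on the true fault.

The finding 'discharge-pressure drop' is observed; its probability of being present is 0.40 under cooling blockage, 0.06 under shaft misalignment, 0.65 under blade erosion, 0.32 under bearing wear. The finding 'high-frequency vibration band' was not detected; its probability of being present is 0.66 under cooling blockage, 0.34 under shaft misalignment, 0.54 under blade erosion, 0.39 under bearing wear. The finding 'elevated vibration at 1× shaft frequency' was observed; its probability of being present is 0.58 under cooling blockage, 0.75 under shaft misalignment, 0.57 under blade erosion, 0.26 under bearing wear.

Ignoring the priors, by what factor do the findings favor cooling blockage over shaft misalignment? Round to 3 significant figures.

2.66

The Bayes factor is the ratio of the joint likelihoods of the evidence pattern under the two hypotheses (using 1 − P(present | H) for each absent finding).
  cooling blockage: 0.40 × (1 − 0.66) × 0.58 = 0.07888
  shaft misalignment: 0.06 × (1 − 0.34) × 0.75 = 0.0297
Bayes factor = 0.07888 / 0.0297 ≈ 2.66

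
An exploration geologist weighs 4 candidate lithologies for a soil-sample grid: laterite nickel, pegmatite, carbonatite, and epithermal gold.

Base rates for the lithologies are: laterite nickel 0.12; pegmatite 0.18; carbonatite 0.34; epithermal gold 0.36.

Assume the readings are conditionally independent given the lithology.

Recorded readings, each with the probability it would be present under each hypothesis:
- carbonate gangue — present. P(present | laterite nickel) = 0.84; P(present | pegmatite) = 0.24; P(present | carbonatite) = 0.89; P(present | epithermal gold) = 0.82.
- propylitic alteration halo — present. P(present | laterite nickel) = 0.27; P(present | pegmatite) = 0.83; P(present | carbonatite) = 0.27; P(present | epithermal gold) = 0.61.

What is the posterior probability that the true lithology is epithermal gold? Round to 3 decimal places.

By Bayes' rule with conditional independence, the unnormalized weight for each hypothesis is prior × ∏ likelihoods:
  laterite nickel: 0.12 × 0.84 × 0.27 = 0.027216
  pegmatite: 0.18 × 0.24 × 0.83 = 0.035856
  carbonatite: 0.34 × 0.89 × 0.27 = 0.081702
  epithermal gold: 0.36 × 0.82 × 0.61 = 0.18007
The unnormalized weights sum to 0.32485.
P(epithermal gold | evidence) = 0.18007 / 0.32485 ≈ 0.554.

0.554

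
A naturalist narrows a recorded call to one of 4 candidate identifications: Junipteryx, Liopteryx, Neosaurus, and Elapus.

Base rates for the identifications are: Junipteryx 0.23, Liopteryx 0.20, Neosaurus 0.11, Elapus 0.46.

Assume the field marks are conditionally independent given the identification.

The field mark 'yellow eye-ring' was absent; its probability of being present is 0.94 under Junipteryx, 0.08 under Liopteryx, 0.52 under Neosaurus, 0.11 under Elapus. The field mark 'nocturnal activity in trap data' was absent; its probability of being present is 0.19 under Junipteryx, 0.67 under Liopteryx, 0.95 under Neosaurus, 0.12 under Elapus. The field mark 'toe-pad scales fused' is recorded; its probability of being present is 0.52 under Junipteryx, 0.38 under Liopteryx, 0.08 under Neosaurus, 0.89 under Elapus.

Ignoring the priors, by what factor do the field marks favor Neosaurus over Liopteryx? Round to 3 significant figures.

0.0166

The Bayes factor is the ratio of the joint likelihoods of the field mark pattern under the two hypotheses (using 1 − P(present | H) for each absent field mark).
  Neosaurus: (1 − 0.52) × (1 − 0.95) × 0.08 = 0.00192
  Liopteryx: (1 − 0.08) × (1 − 0.67) × 0.38 = 0.11537
Bayes factor = 0.00192 / 0.11537 ≈ 0.0166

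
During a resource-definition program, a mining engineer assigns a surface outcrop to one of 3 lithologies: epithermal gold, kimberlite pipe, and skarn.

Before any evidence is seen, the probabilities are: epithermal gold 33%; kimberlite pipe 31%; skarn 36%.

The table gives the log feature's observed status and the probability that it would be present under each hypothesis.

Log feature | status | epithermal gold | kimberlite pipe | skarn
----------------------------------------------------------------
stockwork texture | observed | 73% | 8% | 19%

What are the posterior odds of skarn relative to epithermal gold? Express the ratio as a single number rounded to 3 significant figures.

Posterior odds equal prior odds times the likelihood ratio; only the two competing hypotheses matter.
  skarn: 0.36 × 0.19 = 0.0684
  epithermal gold: 0.33 × 0.73 = 0.2409
Odds(skarn : epithermal gold) = 0.0684 / 0.2409 ≈ 0.284.

0.284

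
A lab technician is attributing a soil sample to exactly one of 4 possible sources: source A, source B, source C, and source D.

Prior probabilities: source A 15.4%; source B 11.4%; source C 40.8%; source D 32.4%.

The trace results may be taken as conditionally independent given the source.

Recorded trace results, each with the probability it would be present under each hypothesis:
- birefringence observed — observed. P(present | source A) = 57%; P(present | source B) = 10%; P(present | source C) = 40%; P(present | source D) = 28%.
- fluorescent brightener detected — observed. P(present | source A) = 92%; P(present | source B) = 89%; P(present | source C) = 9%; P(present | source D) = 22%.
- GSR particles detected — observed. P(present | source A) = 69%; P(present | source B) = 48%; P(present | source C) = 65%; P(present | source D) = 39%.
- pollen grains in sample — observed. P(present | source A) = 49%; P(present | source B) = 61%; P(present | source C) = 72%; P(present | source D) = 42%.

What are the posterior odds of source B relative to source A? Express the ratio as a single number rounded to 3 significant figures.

The normalizing constant cancels in an odds ratio, so compute prior × likelihood for the two hypotheses only:
  source B: 0.114 × 0.10 × 0.89 × 0.48 × 0.61 = 0.0029707
  source A: 0.154 × 0.57 × 0.92 × 0.69 × 0.49 = 0.027304
Posterior odds = 0.0029707 / 0.027304 ≈ 0.109.

0.109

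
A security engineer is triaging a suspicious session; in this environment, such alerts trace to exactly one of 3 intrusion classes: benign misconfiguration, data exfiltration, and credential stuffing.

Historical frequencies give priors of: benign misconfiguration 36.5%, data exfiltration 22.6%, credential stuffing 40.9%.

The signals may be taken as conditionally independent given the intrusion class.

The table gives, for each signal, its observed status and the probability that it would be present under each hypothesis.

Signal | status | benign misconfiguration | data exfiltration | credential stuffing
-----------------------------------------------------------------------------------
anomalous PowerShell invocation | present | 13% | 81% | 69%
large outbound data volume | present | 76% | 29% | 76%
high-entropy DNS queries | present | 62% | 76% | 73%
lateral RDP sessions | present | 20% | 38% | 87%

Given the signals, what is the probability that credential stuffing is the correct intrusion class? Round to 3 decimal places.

0.873

By Bayes' rule with conditional independence, the unnormalized weight for each hypothesis is prior × ∏ likelihoods:
  benign misconfiguration: 0.365 × 0.13 × 0.76 × 0.62 × 0.20 = 0.0044717
  data exfiltration: 0.226 × 0.81 × 0.29 × 0.76 × 0.38 = 0.015332
  credential stuffing: 0.409 × 0.69 × 0.76 × 0.73 × 0.87 = 0.13622
Marginal likelihood of the evidence = 0.15602.
P(credential stuffing | evidence) = 0.13622 / 0.15602 ≈ 0.873.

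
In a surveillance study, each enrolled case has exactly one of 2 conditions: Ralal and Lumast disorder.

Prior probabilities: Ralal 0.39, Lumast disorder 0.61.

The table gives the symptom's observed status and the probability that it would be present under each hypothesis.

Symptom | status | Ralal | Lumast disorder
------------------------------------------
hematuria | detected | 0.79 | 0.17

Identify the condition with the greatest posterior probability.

Ralal

By Bayes' rule, the unnormalized weight for each hypothesis is prior × likelihood:
  Ralal: 0.39 × 0.79 = 0.3081
  Lumast disorder: 0.61 × 0.17 = 0.1037
The unnormalized weights sum to 0.4118.
P(Ralal | evidence) ≈ 0.3081 / 0.4118 ≈ 0.748
P(Lumast disorder | evidence) ≈ 0.1037 / 0.4118 ≈ 0.252
The largest is 0.748, so Ralal is most probable.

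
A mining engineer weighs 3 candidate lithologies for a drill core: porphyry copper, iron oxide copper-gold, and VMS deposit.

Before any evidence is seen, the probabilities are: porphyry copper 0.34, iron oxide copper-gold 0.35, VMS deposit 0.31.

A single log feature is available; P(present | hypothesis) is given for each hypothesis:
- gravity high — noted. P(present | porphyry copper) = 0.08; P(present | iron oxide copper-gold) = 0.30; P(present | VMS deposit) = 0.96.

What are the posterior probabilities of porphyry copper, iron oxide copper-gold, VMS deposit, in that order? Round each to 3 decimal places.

0.063, 0.244, 0.692

For each hypothesis, the unnormalized posterior weight is prior × likelihood:
  porphyry copper: 0.34 × 0.08 = 0.0272
  iron oxide copper-gold: 0.35 × 0.30 = 0.105
  VMS deposit: 0.31 × 0.96 = 0.2976
Normalizing constant Z = 0.0272 + 0.105 + 0.2976 = 0.4298.
P(porphyry copper | evidence) = 0.0272 / 0.4298 ≈ 0.063
P(iron oxide copper-gold | evidence) = 0.105 / 0.4298 ≈ 0.244
P(VMS deposit | evidence) = 0.2976 / 0.4298 ≈ 0.692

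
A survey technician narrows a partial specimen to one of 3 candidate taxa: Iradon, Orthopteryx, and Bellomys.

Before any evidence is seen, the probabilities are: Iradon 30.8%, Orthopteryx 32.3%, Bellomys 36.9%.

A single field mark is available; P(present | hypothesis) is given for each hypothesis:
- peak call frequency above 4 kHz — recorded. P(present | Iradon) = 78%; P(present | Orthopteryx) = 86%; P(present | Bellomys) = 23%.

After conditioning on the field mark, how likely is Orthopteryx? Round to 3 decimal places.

By Bayes' rule, the unnormalized weight for each hypothesis is prior × likelihood:
  Iradon: 0.308 × 0.78 = 0.24024
  Orthopteryx: 0.323 × 0.86 = 0.27778
  Bellomys: 0.369 × 0.23 = 0.08487
Normalizing constant Z = 0.24024 + 0.27778 + 0.08487 = 0.60289.
P(Orthopteryx | evidence) = 0.27778 / 0.60289 ≈ 0.461.

0.461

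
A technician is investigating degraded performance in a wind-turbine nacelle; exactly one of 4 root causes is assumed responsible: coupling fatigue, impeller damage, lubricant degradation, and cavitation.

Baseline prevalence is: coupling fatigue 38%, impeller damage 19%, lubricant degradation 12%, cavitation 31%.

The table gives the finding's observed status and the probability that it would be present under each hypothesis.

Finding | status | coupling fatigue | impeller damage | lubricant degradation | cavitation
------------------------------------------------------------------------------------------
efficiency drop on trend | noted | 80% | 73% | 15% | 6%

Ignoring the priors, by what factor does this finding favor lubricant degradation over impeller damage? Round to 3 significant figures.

0.205

The Bayes factor is the ratio of the two likelihoods.
  lubricant degradation: 0.15
  impeller damage: 0.73
Bayes factor = 0.15 / 0.73 ≈ 0.205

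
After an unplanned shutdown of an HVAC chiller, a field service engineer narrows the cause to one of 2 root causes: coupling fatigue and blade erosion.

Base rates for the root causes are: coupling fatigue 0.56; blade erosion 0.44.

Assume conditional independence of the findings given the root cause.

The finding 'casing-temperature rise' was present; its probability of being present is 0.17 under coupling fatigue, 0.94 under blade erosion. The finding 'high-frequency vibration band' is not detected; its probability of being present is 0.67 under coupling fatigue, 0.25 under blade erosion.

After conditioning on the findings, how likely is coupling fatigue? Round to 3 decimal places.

0.092

Multiply each prior by the joint likelihood of the evidence pattern (using 1 − P(present | H) for each absent finding):
  coupling fatigue: 0.56 × 0.17 × (1 − 0.67) = 0.031416
  blade erosion: 0.44 × 0.94 × (1 − 0.25) = 0.3102
Normalizing constant Z = 0.031416 + 0.3102 = 0.34162.
P(coupling fatigue | evidence) = 0.031416 / 0.34162 ≈ 0.092.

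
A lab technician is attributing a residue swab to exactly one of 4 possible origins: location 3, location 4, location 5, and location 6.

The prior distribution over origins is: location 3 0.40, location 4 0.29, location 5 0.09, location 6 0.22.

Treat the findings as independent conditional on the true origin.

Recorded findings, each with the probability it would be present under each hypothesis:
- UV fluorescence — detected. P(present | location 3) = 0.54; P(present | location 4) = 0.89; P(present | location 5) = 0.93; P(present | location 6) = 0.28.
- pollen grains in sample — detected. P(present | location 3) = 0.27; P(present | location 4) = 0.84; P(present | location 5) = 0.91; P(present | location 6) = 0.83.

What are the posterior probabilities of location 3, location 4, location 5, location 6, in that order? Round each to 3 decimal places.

Multiply each prior by the joint likelihood of the evidence pattern:
  location 3: 0.40 × 0.54 × 0.27 = 0.05832
  location 4: 0.29 × 0.89 × 0.84 = 0.2168
  location 5: 0.09 × 0.93 × 0.91 = 0.076167
  location 6: 0.22 × 0.28 × 0.83 = 0.051128
Marginal likelihood of the evidence = 0.40242.
P(location 3 | evidence) = 0.05832 / 0.40242 ≈ 0.145
P(location 4 | evidence) = 0.2168 / 0.40242 ≈ 0.539
P(location 5 | evidence) = 0.076167 / 0.40242 ≈ 0.189
P(location 6 | evidence) = 0.051128 / 0.40242 ≈ 0.127

0.145, 0.539, 0.189, 0.127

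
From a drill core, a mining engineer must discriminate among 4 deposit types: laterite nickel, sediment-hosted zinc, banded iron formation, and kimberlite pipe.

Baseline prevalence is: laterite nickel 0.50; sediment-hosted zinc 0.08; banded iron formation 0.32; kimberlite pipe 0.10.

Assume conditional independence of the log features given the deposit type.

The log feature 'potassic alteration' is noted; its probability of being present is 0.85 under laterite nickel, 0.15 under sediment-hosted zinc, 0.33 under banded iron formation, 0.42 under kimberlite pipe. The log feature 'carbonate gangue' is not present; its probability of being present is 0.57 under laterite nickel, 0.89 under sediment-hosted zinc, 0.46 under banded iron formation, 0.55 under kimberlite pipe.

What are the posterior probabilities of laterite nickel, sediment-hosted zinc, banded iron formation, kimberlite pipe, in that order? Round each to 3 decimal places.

0.703, 0.005, 0.219, 0.073

By Bayes' rule with conditional independence, the unnormalized weight for each hypothesis is prior × ∏ likelihoods (using 1 − P(present | H) for each absent log feature):
  laterite nickel: 0.50 × 0.85 × (1 − 0.57) = 0.18275
  sediment-hosted zinc: 0.08 × 0.15 × (1 − 0.89) = 0.00132
  banded iron formation: 0.32 × 0.33 × (1 − 0.46) = 0.057024
  kimberlite pipe: 0.10 × 0.42 × (1 − 0.55) = 0.0189
The unnormalized weights sum to 0.25999.
P(laterite nickel | evidence) = 0.18275 / 0.25999 ≈ 0.703
P(sediment-hosted zinc | evidence) = 0.00132 / 0.25999 ≈ 0.005
P(banded iron formation | evidence) = 0.057024 / 0.25999 ≈ 0.219
P(kimberlite pipe | evidence) = 0.0189 / 0.25999 ≈ 0.073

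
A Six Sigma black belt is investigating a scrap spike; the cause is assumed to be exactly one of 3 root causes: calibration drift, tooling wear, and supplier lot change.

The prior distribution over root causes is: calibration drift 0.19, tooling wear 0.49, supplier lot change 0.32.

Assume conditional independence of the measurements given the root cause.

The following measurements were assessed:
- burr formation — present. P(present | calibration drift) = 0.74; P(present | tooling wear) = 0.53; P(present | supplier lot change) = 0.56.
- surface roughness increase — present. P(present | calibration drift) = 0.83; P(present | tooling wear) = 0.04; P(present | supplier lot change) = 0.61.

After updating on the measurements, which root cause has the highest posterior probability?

calibration drift

By Bayes' rule with conditional independence, the unnormalized weight for each hypothesis is prior × ∏ likelihoods:
  calibration drift: 0.19 × 0.74 × 0.83 = 0.1167
  tooling wear: 0.49 × 0.53 × 0.04 = 0.010388
  supplier lot change: 0.32 × 0.56 × 0.61 = 0.10931
The unnormalized weights sum to 0.2364.
P(calibration drift | evidence) ≈ 0.1167 / 0.2364 ≈ 0.494
P(tooling wear | evidence) ≈ 0.010388 / 0.2364 ≈ 0.044
P(supplier lot change | evidence) ≈ 0.10931 / 0.2364 ≈ 0.462
The largest is 0.494, so calibration drift is most probable.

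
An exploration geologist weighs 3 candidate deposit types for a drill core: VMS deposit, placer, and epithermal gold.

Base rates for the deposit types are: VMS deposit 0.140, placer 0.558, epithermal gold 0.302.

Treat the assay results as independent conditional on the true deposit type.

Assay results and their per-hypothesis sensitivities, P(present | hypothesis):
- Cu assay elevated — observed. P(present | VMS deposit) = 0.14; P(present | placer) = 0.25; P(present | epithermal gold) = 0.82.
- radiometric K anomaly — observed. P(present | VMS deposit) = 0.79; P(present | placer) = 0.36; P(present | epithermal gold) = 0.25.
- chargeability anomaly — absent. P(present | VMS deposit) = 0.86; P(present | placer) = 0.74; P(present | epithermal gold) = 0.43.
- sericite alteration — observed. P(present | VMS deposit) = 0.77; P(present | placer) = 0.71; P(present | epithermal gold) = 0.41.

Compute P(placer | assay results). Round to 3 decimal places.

0.365

For each hypothesis, the unnormalized posterior weight is prior × product of the assay result likelihoods (using 1 − P(present | H) for each absent assay result):
  VMS deposit: 0.140 × 0.14 × 0.79 × (1 − 0.86) × 0.77 = 0.0016692
  placer: 0.558 × 0.25 × 0.36 × (1 − 0.74) × 0.71 = 0.0092706
  epithermal gold: 0.302 × 0.82 × 0.25 × (1 − 0.43) × 0.41 = 0.014468
Marginal likelihood of the evidence = 0.025408.
P(placer | evidence) = 0.0092706 / 0.025408 ≈ 0.365.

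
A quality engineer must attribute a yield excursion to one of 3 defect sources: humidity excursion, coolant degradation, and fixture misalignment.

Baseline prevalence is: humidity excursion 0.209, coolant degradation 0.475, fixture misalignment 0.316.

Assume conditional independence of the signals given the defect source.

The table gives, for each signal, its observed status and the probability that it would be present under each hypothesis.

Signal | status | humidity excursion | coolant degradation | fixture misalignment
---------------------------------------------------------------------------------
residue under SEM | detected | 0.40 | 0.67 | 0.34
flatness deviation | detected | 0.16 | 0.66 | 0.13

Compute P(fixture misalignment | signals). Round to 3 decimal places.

0.059

Multiply each prior by the joint likelihood of the signal pattern:
  humidity excursion: 0.209 × 0.40 × 0.16 = 0.013376
  coolant degradation: 0.475 × 0.67 × 0.66 = 0.21004
  fixture misalignment: 0.316 × 0.34 × 0.13 = 0.013967
The unnormalized weights sum to 0.23739.
P(fixture misalignment | evidence) = 0.013967 / 0.23739 ≈ 0.059.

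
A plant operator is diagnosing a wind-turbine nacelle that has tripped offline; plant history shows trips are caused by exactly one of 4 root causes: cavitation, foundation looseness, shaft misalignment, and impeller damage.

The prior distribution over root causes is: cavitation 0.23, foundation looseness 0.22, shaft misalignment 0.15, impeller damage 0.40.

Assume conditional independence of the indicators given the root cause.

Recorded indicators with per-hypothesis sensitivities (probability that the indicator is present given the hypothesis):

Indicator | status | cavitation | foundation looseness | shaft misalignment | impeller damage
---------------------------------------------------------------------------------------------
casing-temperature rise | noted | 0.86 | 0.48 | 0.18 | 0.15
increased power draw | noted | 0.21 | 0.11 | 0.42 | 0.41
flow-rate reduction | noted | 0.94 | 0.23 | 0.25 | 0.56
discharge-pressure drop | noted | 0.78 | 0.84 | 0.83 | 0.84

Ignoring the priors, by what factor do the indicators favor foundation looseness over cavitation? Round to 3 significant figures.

The Bayes factor is the ratio of the joint likelihoods of the indicator pattern under the two hypotheses.
  foundation looseness: 0.48 × 0.11 × 0.23 × 0.84 = 0.010201
  cavitation: 0.86 × 0.21 × 0.94 × 0.78 = 0.13242
Bayes factor = 0.010201 / 0.13242 ≈ 0.0770

0.0770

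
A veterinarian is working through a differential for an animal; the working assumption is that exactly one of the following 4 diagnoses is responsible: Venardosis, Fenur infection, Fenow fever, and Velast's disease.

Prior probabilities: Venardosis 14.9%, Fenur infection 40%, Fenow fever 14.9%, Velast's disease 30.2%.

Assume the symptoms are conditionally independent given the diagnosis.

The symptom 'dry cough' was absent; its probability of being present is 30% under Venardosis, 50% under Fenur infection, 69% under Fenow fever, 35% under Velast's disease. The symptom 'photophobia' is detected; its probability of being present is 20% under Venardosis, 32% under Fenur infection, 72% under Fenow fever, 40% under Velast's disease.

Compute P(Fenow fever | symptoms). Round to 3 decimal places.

Multiply each prior by the joint likelihood of the symptom pattern (using 1 − P(present | H) for each absent symptom):
  Venardosis: 0.149 × (1 − 0.30) × 0.20 = 0.02086
  Fenur infection: 0.400 × (1 − 0.50) × 0.32 = 0.064
  Fenow fever: 0.149 × (1 − 0.69) × 0.72 = 0.033257
  Velast's disease: 0.302 × (1 − 0.35) × 0.40 = 0.07852
The unnormalized weights sum to 0.19664.
P(Fenow fever | evidence) = 0.033257 / 0.19664 ≈ 0.169.

0.169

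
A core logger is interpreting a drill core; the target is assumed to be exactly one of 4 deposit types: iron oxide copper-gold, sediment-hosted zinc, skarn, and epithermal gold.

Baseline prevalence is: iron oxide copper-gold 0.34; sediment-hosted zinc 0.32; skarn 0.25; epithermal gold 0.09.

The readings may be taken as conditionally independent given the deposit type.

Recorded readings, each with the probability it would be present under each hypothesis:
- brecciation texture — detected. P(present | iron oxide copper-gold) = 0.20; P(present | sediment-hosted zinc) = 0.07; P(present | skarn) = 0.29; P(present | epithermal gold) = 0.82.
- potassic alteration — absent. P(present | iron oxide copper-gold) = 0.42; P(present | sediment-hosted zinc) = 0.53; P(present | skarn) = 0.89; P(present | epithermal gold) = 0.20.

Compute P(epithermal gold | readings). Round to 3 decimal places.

For each hypothesis, the unnormalized posterior weight is prior × product of the reading likelihoods (using 1 − P(present | H) for each absent reading):
  iron oxide copper-gold: 0.34 × 0.20 × (1 − 0.42) = 0.03944
  sediment-hosted zinc: 0.32 × 0.07 × (1 − 0.53) = 0.010528
  skarn: 0.25 × 0.29 × (1 − 0.89) = 0.007975
  epithermal gold: 0.09 × 0.82 × (1 − 0.20) = 0.05904
The unnormalized weights sum to 0.11698.
P(epithermal gold | evidence) = 0.05904 / 0.11698 ≈ 0.505.

0.505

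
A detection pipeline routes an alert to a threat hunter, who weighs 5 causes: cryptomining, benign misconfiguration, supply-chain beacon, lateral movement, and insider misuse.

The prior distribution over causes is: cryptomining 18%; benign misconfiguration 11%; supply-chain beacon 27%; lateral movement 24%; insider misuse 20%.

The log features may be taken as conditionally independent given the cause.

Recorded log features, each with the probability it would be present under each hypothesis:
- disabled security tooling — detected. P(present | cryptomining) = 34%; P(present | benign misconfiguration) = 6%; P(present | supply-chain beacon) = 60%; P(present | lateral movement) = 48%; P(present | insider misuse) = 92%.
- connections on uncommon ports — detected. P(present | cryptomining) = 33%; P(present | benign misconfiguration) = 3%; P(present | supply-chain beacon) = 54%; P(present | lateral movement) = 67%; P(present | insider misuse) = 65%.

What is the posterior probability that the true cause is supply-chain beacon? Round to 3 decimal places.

0.287

By Bayes' rule with conditional independence, the unnormalized weight for each hypothesis is prior × ∏ likelihoods:
  cryptomining: 0.18 × 0.34 × 0.33 = 0.020196
  benign misconfiguration: 0.11 × 0.06 × 0.03 = 0.000198
  supply-chain beacon: 0.27 × 0.60 × 0.54 = 0.08748
  lateral movement: 0.24 × 0.48 × 0.67 = 0.077184
  insider misuse: 0.20 × 0.92 × 0.65 = 0.1196
Marginal likelihood of the evidence = 0.30466.
P(supply-chain beacon | evidence) = 0.08748 / 0.30466 ≈ 0.287.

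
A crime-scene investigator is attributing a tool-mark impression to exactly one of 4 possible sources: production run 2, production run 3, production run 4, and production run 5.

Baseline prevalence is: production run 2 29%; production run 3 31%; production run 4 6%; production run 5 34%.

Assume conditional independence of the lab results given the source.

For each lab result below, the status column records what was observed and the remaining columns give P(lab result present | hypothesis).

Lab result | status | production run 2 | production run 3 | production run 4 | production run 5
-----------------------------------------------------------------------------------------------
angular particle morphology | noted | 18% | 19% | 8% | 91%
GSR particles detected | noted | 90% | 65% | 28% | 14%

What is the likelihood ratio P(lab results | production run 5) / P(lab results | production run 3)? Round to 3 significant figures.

1.03

The Bayes factor is the ratio of the joint likelihoods of the lab result pattern under the two hypotheses.
  production run 5: 0.91 × 0.14 = 0.1274
  production run 3: 0.19 × 0.65 = 0.1235
Bayes factor = 0.1274 / 0.1235 ≈ 1.03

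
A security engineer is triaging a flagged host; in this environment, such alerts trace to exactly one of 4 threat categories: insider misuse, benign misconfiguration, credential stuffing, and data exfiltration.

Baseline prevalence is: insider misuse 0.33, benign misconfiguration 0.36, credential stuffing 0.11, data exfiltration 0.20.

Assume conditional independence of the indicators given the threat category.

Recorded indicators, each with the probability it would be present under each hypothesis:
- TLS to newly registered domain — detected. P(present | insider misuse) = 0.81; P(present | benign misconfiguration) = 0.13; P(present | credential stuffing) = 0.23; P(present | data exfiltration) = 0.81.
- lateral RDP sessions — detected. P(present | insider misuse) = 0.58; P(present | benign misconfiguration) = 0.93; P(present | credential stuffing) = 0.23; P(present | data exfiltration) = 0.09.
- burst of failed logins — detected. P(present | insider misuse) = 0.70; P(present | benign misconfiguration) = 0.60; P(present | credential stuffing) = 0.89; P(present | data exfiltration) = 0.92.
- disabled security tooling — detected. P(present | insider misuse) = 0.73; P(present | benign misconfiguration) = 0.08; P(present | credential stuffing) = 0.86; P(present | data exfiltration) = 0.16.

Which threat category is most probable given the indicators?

Multiply each prior by the joint likelihood of the indicator pattern:
  insider misuse: 0.33 × 0.81 × 0.58 × 0.70 × 0.73 = 0.079222
  benign misconfiguration: 0.36 × 0.13 × 0.93 × 0.60 × 0.08 = 0.0020892
  credential stuffing: 0.11 × 0.23 × 0.23 × 0.89 × 0.86 = 0.0044539
  data exfiltration: 0.20 × 0.81 × 0.09 × 0.92 × 0.16 = 0.0021462
Normalizing constant Z = 0.079222 + 0.0020892 + 0.0044539 + 0.0021462 = 0.087912.
P(insider misuse | evidence) ≈ 0.079222 / 0.087912 ≈ 0.901
P(benign misconfiguration | evidence) ≈ 0.0020892 / 0.087912 ≈ 0.024
P(credential stuffing | evidence) ≈ 0.0044539 / 0.087912 ≈ 0.051
P(data exfiltration | evidence) ≈ 0.0021462 / 0.087912 ≈ 0.024
The largest is 0.901, so insider misuse is most probable.

insider misuse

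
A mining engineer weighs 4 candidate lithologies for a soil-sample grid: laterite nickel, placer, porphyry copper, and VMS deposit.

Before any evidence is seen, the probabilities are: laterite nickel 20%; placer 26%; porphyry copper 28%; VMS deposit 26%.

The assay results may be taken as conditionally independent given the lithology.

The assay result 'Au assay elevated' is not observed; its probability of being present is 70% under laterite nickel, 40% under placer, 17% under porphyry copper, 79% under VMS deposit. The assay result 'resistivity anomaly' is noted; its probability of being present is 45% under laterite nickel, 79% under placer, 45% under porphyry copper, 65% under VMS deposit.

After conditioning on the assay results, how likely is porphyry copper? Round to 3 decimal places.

0.360

By Bayes' rule with conditional independence, the unnormalized weight for each hypothesis is prior × ∏ likelihoods (using 1 − P(present | H) for each absent assay result):
  laterite nickel: 0.20 × (1 − 0.70) × 0.45 = 0.027
  placer: 0.26 × (1 − 0.40) × 0.79 = 0.12324
  porphyry copper: 0.28 × (1 − 0.17) × 0.45 = 0.10458
  VMS deposit: 0.26 × (1 − 0.79) × 0.65 = 0.03549
The unnormalized weights sum to 0.29031.
P(porphyry copper | evidence) = 0.10458 / 0.29031 ≈ 0.360.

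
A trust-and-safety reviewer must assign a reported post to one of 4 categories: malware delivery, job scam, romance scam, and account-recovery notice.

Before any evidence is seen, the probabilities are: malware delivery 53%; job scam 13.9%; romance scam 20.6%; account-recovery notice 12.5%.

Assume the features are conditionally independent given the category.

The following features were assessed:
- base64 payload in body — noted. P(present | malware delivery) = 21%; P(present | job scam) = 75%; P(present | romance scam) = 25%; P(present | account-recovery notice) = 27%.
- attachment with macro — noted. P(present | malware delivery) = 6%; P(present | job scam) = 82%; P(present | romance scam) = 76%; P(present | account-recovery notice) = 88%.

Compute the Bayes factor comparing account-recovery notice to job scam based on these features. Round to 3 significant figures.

0.386

Joint likelihood of the feature pattern under each hypothesis:
  account-recovery notice: 0.27 × 0.88 = 0.2376
  job scam: 0.75 × 0.82 = 0.615
Bayes factor = 0.2376 / 0.615 ≈ 0.386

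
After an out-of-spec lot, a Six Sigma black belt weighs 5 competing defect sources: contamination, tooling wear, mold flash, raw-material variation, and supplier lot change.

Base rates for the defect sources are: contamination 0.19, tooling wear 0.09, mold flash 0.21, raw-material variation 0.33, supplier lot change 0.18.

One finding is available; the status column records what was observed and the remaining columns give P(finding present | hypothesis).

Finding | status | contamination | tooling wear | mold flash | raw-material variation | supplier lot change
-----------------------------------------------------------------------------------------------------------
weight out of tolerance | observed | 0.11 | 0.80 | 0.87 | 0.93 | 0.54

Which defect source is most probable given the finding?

For each hypothesis, the unnormalized posterior weight is prior × likelihood:
  contamination: 0.19 × 0.11 = 0.0209
  tooling wear: 0.09 × 0.80 = 0.072
  mold flash: 0.21 × 0.87 = 0.1827
  raw-material variation: 0.33 × 0.93 = 0.3069
  supplier lot change: 0.18 × 0.54 = 0.0972
Marginal likelihood of the evidence = 0.6797.
P(contamination | evidence) ≈ 0.0209 / 0.6797 ≈ 0.031
P(tooling wear | evidence) ≈ 0.072 / 0.6797 ≈ 0.106
P(mold flash | evidence) ≈ 0.1827 / 0.6797 ≈ 0.269
P(raw-material variation | evidence) ≈ 0.3069 / 0.6797 ≈ 0.452
P(supplier lot change | evidence) ≈ 0.0972 / 0.6797 ≈ 0.143
The largest is 0.452, so raw-material variation is most probable.

raw-material variation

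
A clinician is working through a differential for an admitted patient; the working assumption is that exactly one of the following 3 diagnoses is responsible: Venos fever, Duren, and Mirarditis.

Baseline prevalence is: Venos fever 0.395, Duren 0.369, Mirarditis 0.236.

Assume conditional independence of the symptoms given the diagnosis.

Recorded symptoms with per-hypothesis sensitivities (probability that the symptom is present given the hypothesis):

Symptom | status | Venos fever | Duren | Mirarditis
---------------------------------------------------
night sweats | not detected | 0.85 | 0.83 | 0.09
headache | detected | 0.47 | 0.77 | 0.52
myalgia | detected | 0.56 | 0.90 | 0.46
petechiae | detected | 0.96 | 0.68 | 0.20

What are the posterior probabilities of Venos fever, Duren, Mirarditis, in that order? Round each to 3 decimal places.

0.273, 0.539, 0.187

Multiply each prior by the joint likelihood of the symptom pattern (using 1 − P(present | H) for each absent symptom):
  Venos fever: 0.395 × (1 − 0.85) × 0.47 × 0.56 × 0.96 = 0.014971
  Duren: 0.369 × (1 − 0.83) × 0.77 × 0.90 × 0.68 = 0.029561
  Mirarditis: 0.236 × (1 − 0.09) × 0.52 × 0.46 × 0.20 = 0.010274
Marginal likelihood of the evidence = 0.054806.
P(Venos fever | evidence) = 0.014971 / 0.054806 ≈ 0.273
P(Duren | evidence) = 0.029561 / 0.054806 ≈ 0.539
P(Mirarditis | evidence) = 0.010274 / 0.054806 ≈ 0.187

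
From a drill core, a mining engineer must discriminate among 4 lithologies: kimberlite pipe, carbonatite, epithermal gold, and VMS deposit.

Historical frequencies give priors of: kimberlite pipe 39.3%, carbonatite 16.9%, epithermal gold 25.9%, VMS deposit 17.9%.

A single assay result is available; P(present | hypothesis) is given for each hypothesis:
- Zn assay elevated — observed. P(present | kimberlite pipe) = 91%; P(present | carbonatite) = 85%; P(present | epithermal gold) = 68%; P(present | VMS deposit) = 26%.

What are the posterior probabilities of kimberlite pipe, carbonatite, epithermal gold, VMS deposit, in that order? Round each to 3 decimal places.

0.494, 0.198, 0.243, 0.064

For each hypothesis, the unnormalized posterior weight is prior × likelihood:
  kimberlite pipe: 0.393 × 0.91 = 0.35763
  carbonatite: 0.169 × 0.85 = 0.14365
  epithermal gold: 0.259 × 0.68 = 0.17612
  VMS deposit: 0.179 × 0.26 = 0.04654
Normalizing constant Z = 0.35763 + 0.14365 + 0.17612 + 0.04654 = 0.72394.
P(kimberlite pipe | evidence) = 0.35763 / 0.72394 ≈ 0.494
P(carbonatite | evidence) = 0.14365 / 0.72394 ≈ 0.198
P(epithermal gold | evidence) = 0.17612 / 0.72394 ≈ 0.243
P(VMS deposit | evidence) = 0.04654 / 0.72394 ≈ 0.064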